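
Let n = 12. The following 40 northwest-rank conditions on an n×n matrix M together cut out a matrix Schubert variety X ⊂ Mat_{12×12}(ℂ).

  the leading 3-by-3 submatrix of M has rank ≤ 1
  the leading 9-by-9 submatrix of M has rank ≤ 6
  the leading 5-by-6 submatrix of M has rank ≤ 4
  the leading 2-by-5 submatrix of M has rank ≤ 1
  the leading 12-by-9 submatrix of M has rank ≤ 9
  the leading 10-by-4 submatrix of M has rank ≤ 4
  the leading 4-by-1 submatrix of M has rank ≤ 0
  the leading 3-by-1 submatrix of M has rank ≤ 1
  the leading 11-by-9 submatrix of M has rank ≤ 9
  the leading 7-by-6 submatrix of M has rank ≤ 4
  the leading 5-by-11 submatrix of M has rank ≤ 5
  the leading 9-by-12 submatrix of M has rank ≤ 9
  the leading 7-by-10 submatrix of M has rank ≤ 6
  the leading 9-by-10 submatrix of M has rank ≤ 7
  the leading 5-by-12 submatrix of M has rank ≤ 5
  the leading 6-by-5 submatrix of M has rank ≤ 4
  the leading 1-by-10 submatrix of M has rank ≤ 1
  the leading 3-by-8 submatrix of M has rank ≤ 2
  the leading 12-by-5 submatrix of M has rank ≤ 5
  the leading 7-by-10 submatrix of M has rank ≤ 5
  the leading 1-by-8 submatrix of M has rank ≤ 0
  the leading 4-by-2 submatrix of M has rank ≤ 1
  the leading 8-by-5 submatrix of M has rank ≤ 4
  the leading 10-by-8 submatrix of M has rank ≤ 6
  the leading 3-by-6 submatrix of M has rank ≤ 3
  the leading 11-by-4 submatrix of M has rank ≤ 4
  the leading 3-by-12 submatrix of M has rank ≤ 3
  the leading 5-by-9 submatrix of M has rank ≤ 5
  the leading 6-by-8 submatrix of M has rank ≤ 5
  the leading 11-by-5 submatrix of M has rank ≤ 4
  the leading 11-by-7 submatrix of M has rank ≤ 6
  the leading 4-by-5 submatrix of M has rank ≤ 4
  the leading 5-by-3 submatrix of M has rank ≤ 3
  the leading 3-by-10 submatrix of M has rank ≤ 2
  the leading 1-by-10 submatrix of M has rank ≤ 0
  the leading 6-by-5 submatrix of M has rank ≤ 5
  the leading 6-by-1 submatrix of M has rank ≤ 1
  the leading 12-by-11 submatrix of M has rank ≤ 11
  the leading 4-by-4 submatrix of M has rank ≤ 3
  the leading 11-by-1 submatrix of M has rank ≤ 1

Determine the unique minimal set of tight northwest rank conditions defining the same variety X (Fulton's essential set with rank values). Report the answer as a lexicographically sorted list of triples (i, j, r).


The tightest implied rank at each (i,j), from the 40 conditions:

  0 | 0 | 0 | 0 | 0 | 0 | 0 | 0 | 0 | 0 | 1 | 1
  0 | 1 | 1 | 1 | 1 | 1 | 1 | 1 | 1 | 1 | 2 | 2
  0 | 1 | 1 | 2 | 2 | 2 | 2 | 2 | 2 | 2 | 3 | 3
  0 | 1 | 2 | 3 | 3 | 3 | 3 | 3 | 3 | 3 | 4 | 4
  1 | 2 | 3 | 4 | 4 | 4 | 4 | 4 | 4 | 4 | 5 | 5
  1 | 2 | 3 | 4 | 4 | 4 | 5 | 5 | 5 | 5 | 6 | 6
  1 | 2 | 3 | 4 | 4 | 4 | 5 | 5 | 5 | 5 | 6 | 7
  1 | 2 | 3 | 4 | 4 | 5 | 6 | 6 | 6 | 6 | 7 | 8
  1 | 2 | 3 | 4 | 4 | 5 | 6 | 6 | 6 | 7 | 8 | 9
  1 | 2 | 3 | 4 | 4 | 5 | 6 | 6 | 7 | 8 | 9 | 10
  1 | 2 | 3 | 4 | 4 | 5 | 6 | 7 | 8 | 9 | 10 | 11
  1 | 2 | 3 | 4 | 5 | 6 | 7 | 8 | 9 | 10 | 11 | 12

hence w(1..12) = (11, 2, 4, 3, 1, 7, 12, 6, 10, 9, 8, 5).

ℓ(w)=28; the 8 essential cells (i,j,r):

[(1, 10, 0), (3, 3, 1), (4, 1, 0), (7, 6, 4), (7, 10, 5), (9, 9, 6), (10, 8, 6), (11, 5, 4)]


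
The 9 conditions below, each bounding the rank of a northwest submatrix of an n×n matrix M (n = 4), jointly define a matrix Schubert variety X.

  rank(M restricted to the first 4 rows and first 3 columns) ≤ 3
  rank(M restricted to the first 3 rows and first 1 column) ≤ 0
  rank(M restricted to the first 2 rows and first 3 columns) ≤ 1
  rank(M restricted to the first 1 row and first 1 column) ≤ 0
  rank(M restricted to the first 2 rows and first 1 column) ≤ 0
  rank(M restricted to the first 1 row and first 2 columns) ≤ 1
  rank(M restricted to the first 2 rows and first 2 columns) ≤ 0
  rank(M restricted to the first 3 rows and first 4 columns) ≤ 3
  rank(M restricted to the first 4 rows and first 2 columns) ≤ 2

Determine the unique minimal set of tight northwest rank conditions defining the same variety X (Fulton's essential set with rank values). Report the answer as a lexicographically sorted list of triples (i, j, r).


The tightest implied rank at each (i,j), from the 9 conditions:

  i=1: 0, 0, 1, 1
  i=2: 0, 0, 1, 2
  i=3: 0, 1, 2, 3
  i=4: 1, 2, 3, 4

the unique w with this rank table is (3, 4, 2, 1).

|D(w)|=5, |Ess(w)|=2:

[(2, 2, 0), (3, 1, 0)]


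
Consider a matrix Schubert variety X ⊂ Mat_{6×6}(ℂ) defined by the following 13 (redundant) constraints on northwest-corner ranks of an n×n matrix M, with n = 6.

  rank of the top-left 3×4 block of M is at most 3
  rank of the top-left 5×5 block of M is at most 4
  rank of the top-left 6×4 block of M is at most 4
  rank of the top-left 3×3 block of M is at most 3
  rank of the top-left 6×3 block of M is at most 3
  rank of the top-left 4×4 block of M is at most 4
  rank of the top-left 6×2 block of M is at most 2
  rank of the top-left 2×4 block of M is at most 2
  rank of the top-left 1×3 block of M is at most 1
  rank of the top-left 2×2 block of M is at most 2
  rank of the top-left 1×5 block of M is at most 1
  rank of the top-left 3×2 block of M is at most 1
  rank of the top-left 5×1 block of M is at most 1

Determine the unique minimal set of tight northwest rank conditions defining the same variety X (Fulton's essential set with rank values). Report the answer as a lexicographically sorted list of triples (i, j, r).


Rank table r_w(6×6) implied by the 13 constraints:

  i=1: 1  1  1  1  1  1
  i=2: 1  1  2  2  2  2
  i=3: 1  1  2  3  3  3
  i=4: 1  2  3  4  4  4
  i=5: 1  2  3  4  4  5
  i=6: 1  2  3  4  5  6

hence w(1..6) = (1, 3, 4, 2, 6, 5).

|D(w)|=3, |Ess(w)|=2:

[(3, 2, 1), (5, 5, 4)]


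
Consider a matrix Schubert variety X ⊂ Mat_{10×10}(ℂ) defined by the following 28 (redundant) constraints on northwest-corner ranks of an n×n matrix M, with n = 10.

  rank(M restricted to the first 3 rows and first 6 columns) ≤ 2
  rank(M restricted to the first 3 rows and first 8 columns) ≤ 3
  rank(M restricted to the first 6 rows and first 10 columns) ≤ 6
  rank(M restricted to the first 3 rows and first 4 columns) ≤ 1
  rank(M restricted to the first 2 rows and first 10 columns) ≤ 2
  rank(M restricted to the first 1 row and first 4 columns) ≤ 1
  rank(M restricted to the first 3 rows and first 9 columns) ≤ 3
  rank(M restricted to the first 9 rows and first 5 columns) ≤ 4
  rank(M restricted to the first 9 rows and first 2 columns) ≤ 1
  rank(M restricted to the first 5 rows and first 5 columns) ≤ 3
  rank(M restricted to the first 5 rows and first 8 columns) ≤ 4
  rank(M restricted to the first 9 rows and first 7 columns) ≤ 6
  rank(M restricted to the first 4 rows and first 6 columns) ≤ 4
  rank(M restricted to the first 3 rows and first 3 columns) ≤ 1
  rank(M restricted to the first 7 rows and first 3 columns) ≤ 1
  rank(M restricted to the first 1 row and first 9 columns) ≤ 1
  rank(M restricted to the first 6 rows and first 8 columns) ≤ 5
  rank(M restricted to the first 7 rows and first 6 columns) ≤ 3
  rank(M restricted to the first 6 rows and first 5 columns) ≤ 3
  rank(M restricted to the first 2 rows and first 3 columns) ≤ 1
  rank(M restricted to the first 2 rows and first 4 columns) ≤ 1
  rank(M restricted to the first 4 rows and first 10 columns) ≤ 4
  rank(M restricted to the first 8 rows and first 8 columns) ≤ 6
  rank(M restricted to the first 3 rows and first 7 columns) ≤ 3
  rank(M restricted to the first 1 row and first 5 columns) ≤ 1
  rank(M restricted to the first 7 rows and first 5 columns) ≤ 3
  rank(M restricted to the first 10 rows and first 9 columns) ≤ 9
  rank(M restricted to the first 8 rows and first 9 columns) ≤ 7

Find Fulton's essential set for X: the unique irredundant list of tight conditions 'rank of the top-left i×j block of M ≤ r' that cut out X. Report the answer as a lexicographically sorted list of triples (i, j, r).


Recovering R(i,j) via the rank-extension bound from the 28 conditions:

  R[1]: 1 1 1 1 1 1 1 1 1 1
  R[2]: 1 1 1 1 2 2 2 2 2 2
  R[3]: 1 1 1 1 2 2 3 3 3 3
  R[4]: 1 1 1 2 3 3 4 4 4 4
  R[5]: 1 1 1 2 3 3 4 4 5 5
  R[6]: 1 1 1 2 3 3 4 5 6 6
  R[7]: 1 1 1 2 3 3 4 5 6 7
  R[8]: 1 1 2 3 4 4 5 6 7 8
  R[9]: 1 1 2 3 4 5 6 7 8 9
  R[10]: 1 2 3 4 5 6 7 8 9 10

second differences of R give the permutation w = (1, 5, 7, 4, 9, 8, 10, 3, 6, 2).

|D(w)|=21, |Ess(w)|=6:

[(3, 4, 1), (3, 6, 2), (5, 8, 4), (7, 3, 1), (7, 6, 3), (9, 2, 1)]


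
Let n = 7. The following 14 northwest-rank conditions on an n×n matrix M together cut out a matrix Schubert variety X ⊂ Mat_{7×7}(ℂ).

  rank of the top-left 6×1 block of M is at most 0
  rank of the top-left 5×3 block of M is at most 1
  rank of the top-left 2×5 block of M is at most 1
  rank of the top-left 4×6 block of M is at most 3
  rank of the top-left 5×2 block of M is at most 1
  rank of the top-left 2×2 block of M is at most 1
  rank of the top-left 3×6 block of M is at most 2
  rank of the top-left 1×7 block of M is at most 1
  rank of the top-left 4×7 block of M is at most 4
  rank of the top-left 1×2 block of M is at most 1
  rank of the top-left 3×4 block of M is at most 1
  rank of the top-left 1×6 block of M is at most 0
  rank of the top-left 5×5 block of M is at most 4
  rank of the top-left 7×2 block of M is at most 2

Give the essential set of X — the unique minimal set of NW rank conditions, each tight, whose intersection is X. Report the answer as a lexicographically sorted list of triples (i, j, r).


Rank table r_w(7×7) implied by the 14 constraints:

  i=1: 0, 0, 0, 0, 0, 0, 1
  i=2: 0, 1, 1, 1, 1, 1, 2
  i=3: 0, 1, 1, 1, 2, 2, 3
  i=4: 0, 1, 1, 2, 3, 3, 4
  i=5: 0, 1, 1, 2, 3, 4, 5
  i=6: 0, 1, 2, 3, 4, 5, 6
  i=7: 1, 2, 3, 4, 5, 6, 7

the unique w with this rank table is (7, 2, 5, 4, 6, 3, 1).

|D(w)|=15, |Ess(w)|=4:

[(1, 6, 0), (3, 4, 1), (5, 3, 1), (6, 1, 0)]


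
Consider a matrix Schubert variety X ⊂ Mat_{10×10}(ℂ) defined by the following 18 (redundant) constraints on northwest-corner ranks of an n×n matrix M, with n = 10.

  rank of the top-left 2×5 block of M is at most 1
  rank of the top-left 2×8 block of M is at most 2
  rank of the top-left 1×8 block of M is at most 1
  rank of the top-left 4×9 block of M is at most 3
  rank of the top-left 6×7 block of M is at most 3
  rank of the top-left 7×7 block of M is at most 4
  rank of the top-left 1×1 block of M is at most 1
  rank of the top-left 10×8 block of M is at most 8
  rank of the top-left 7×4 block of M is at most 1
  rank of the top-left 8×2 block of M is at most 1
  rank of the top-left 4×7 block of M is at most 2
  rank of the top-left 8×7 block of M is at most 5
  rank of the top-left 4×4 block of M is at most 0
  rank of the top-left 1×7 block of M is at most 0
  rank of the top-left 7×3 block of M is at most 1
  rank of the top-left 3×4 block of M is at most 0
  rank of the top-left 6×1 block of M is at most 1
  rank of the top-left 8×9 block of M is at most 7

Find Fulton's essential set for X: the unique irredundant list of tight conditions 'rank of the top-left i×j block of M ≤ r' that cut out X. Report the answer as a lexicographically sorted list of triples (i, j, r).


Computing R[i][j] = min implied NW-rank bound (n=10, 18 conditions):

  R[1]: 0 0 0 0 0 0 0 1 1 1
  R[2]: 0 0 0 0 1 1 1 2 2 2
  R[3]: 0 0 0 0 1 2 2 3 3 3
  R[4]: 0 0 0 0 1 2 2 3 3 4
  R[5]: 1 1 1 1 2 3 3 4 4 5
  R[6]: 1 1 1 1 2 3 3 4 5 6
  R[7]: 1 1 1 1 2 3 4 5 6 7
  R[8]: 1 1 2 2 3 4 5 6 7 8
  R[9]: 1 2 3 3 4 5 6 7 8 9
  R[10]: 1 2 3 4 5 6 7 8 9 10

hence w(1..10) = (8, 5, 6, 10, 1, 9, 7, 3, 2, 4).

D(w) has 29 cells with 7 SE-corners; essential set:

[(1, 7, 0), (4, 4, 0), (4, 7, 2), (4, 9, 3), (6, 7, 3), (7, 4, 1), (8, 2, 1)]


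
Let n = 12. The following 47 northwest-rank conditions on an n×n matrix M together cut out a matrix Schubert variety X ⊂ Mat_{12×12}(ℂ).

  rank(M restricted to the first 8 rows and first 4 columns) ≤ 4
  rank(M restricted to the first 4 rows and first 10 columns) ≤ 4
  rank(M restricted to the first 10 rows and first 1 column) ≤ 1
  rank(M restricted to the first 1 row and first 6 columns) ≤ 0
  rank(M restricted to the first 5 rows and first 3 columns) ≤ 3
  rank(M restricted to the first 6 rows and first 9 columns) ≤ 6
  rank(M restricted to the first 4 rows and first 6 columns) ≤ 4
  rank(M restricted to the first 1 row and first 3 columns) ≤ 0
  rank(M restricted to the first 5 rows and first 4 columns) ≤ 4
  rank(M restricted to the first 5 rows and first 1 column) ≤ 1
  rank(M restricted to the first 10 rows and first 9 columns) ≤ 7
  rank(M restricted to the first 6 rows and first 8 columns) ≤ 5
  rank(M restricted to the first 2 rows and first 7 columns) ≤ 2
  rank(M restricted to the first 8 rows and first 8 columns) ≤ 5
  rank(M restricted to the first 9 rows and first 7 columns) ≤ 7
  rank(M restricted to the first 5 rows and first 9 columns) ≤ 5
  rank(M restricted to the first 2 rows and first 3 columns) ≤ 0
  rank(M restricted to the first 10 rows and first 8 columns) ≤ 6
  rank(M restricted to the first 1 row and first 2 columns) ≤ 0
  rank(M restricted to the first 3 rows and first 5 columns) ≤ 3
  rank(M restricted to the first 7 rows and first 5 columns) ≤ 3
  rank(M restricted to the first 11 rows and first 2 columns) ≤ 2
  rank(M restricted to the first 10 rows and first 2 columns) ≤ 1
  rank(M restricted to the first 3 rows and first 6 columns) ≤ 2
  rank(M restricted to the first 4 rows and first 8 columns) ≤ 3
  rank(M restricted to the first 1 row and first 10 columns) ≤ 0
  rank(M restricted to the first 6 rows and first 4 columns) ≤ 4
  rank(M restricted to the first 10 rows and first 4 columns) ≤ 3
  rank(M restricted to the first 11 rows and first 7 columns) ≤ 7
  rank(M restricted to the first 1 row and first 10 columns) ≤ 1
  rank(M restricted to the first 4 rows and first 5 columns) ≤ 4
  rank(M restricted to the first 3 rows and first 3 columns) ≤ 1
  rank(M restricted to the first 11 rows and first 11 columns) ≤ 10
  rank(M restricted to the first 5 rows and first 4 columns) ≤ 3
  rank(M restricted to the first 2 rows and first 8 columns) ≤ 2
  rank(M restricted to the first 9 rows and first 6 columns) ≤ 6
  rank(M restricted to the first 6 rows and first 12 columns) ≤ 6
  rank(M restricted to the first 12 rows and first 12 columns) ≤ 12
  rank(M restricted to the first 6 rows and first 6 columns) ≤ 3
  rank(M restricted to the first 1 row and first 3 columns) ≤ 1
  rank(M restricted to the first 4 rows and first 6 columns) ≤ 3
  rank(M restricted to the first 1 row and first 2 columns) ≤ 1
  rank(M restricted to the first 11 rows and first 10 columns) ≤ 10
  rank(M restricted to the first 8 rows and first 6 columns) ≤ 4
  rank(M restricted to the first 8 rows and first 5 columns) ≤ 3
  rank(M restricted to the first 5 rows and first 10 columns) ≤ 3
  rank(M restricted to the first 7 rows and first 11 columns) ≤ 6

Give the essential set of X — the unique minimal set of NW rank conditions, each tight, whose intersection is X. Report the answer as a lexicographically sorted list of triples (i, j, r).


Computing R[i][j] = min implied NW-rank bound (n=12, 47 conditions):

  row 1: 0 0 0 0 0 0 0 0 0 0 1 1
  row 2: 0 0 0 1 1 1 1 1 1 1 2 2
  row 3: 1 1 1 2 2 2 2 2 2 2 3 3
  row 4: 1 1 2 3 3 3 3 3 3 3 4 4
  row 5: 1 1 2 3 3 3 3 3 3 3 4 5
  row 6: 1 1 2 3 3 3 4 4 4 4 5 6
  row 7: 1 1 2 3 3 4 5 5 5 5 6 7
  row 8: 1 1 2 3 3 4 5 5 6 6 7 8
  row 9: 1 1 2 3 4 5 6 6 7 7 8 9
  row 10: 1 1 2 3 4 5 6 6 7 8 9 10
  row 11: 1 2 3 4 5 6 7 7 8 9 10 11
  row 12: 1 2 3 4 5 6 7 8 9 10 11 12

so w = (11, 4, 1, 3, 12, 7, 6, 9, 5, 10, 2, 8).

|D(w)|=32, |Ess(w)|=8:

[(1, 10, 0), (2, 3, 0), (5, 10, 3), (6, 6, 3), (8, 5, 3), (8, 8, 5), (10, 2, 1), (10, 8, 6)]


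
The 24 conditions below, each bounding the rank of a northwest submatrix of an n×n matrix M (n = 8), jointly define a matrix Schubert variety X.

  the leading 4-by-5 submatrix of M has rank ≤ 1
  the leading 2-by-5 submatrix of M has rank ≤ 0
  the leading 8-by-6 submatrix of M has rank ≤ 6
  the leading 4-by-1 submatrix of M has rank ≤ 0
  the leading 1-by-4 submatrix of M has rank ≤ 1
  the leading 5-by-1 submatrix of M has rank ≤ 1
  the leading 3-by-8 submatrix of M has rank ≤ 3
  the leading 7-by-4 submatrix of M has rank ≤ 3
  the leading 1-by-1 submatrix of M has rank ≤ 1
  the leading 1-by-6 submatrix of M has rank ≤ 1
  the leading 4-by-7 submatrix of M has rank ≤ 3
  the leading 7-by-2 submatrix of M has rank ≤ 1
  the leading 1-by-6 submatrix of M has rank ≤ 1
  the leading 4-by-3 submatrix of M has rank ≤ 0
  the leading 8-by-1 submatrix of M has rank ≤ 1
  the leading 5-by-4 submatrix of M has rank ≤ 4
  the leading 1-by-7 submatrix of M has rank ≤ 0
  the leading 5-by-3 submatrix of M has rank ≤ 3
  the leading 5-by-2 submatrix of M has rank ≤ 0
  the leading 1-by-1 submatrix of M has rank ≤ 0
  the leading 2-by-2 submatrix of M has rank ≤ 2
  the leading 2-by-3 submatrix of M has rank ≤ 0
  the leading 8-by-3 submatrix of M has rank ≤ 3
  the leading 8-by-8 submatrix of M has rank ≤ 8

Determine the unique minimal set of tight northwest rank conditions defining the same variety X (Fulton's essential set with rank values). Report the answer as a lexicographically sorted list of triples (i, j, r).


Rank table r_w(8×8) implied by the 24 constraints:

  i=1: 0 | 0 | 0 | 0 | 0 | 0 | 0 | 1
  i=2: 0 | 0 | 0 | 0 | 0 | 1 | 1 | 2
  i=3: 0 | 0 | 0 | 1 | 1 | 2 | 2 | 3
  i=4: 0 | 0 | 0 | 1 | 1 | 2 | 3 | 4
  i=5: 0 | 0 | 1 | 2 | 2 | 3 | 4 | 5
  i=6: 1 | 1 | 2 | 3 | 3 | 4 | 5 | 6
  i=7: 1 | 1 | 2 | 3 | 4 | 5 | 6 | 7
  i=8: 1 | 2 | 3 | 4 | 5 | 6 | 7 | 8

hence w(1..8) = (8, 6, 4, 7, 3, 1, 5, 2).

6 SE-corners of the 22-cell Rothe diagram give Ess(w):

[(1, 7, 0), (2, 5, 0), (4, 3, 0), (4, 5, 1), (5, 2, 0), (7, 2, 1)]


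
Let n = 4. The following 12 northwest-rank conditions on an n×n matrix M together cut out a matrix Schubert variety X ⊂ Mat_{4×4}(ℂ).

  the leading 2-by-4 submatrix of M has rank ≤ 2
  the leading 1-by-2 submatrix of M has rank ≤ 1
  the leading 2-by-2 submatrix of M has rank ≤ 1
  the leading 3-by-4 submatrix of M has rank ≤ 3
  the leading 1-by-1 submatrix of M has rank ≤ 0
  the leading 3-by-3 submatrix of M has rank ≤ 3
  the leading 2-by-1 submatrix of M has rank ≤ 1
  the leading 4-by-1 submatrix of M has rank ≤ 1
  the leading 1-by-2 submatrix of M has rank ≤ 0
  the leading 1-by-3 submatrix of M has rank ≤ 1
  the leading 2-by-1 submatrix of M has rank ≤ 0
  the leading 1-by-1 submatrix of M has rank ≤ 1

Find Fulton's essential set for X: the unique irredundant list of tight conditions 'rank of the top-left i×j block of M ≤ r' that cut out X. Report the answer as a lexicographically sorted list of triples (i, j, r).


The tightest implied rank at each (i,j), from the 12 conditions:

  i=1: 0  0  1  1
  i=2: 0  1  2  2
  i=3: 1  2  3  3
  i=4: 1  2  3  4

the unique w with this rank table is (3, 2, 1, 4).

2 SE-corners of the 3-cell Rothe diagram give Ess(w):

[(1, 2, 0), (2, 1, 0)]


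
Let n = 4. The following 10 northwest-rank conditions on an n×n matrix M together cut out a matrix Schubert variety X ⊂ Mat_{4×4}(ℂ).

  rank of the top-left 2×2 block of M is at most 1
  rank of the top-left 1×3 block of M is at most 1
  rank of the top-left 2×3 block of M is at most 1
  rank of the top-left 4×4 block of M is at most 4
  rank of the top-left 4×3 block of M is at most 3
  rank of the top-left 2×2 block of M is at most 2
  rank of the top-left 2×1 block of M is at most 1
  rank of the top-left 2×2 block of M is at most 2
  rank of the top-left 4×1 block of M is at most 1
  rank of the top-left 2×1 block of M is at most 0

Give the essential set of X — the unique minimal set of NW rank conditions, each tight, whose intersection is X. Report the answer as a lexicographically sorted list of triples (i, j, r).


Propagating the 10 rank bounds to every northwest block:

  0, 1, 1, 1
  0, 1, 1, 2
  1, 2, 2, 3
  1, 2, 3, 4

so w = (2, 4, 1, 3).

Fulton essential set (2 of the 3 Rothe cells):

[(2, 1, 0), (2, 3, 1)]


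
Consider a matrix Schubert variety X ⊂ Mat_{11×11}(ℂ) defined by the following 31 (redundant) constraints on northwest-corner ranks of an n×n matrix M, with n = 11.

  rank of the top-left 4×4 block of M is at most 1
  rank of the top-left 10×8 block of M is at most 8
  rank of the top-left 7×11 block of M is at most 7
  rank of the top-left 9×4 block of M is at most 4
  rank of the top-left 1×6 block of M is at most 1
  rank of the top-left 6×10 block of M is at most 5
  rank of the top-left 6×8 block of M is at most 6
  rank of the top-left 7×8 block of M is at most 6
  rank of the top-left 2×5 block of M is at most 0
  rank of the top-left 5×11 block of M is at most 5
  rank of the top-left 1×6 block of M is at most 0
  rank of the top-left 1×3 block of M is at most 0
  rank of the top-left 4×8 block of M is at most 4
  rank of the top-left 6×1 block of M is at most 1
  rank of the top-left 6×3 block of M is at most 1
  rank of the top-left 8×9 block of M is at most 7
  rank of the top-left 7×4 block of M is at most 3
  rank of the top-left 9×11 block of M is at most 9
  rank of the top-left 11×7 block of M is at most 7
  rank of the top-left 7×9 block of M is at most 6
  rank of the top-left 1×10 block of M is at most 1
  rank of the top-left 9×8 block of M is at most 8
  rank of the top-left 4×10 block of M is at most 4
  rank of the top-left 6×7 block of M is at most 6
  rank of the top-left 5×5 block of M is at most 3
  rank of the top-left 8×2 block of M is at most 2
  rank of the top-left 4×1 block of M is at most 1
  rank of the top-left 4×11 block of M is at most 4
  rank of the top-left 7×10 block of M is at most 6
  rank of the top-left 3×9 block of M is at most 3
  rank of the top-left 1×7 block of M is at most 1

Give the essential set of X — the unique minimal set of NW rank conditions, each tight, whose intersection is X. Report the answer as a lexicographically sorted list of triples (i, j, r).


Reconstructing r_w from the 31 given conditions:

  i=1: 0, 0, 0, 0, 0, 0, 1, 1, 1, 1, 1
  i=2: 0, 0, 0, 0, 0, 1, 2, 2, 2, 2, 2
  i=3: 1, 1, 1, 1, 1, 2, 3, 3, 3, 3, 3
  i=4: 1, 1, 1, 1, 2, 3, 4, 4, 4, 4, 4
  i=5: 1, 1, 1, 2, 3, 4, 5, 5, 5, 5, 5
  i=6: 1, 1, 1, 2, 3, 4, 5, 5, 5, 5, 6
  i=7: 1, 2, 2, 3, 4, 5, 6, 6, 6, 6, 7
  i=8: 1, 2, 3, 4, 5, 6, 7, 7, 7, 7, 8
  i=9: 1, 2, 3, 4, 5, 6, 7, 8, 8, 8, 9
  i=10: 1, 2, 3, 4, 5, 6, 7, 8, 9, 9, 10
  i=11: 1, 2, 3, 4, 5, 6, 7, 8, 9, 10, 11

reading off 1-entries of Δ²R: w = (7, 6, 1, 5, 4, 11, 2, 3, 8, 9, 10).

|D(w)|=21, |Ess(w)|=5:

[(1, 6, 0), (2, 5, 0), (4, 4, 1), (6, 3, 1), (6, 10, 5)]


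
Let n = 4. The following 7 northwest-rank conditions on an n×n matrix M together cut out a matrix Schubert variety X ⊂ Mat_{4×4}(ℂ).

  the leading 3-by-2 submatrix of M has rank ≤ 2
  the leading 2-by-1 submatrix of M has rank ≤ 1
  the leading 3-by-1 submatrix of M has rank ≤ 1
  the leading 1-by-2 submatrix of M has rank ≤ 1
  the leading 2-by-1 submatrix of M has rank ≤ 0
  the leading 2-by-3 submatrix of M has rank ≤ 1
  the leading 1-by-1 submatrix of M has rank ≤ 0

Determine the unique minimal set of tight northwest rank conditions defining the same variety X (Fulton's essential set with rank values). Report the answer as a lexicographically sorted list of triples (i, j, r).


Reconstructing r_w from the 7 given conditions:

  R[1]: 0  1  1  1
  R[2]: 0  1  1  2
  R[3]: 1  2  2  3
  R[4]: 1  2  3  4

second differences of R give the permutation w = (2, 4, 1, 3).

ℓ(w)=3; the 2 essential cells (i,j,r):

[(2, 1, 0), (2, 3, 1)]


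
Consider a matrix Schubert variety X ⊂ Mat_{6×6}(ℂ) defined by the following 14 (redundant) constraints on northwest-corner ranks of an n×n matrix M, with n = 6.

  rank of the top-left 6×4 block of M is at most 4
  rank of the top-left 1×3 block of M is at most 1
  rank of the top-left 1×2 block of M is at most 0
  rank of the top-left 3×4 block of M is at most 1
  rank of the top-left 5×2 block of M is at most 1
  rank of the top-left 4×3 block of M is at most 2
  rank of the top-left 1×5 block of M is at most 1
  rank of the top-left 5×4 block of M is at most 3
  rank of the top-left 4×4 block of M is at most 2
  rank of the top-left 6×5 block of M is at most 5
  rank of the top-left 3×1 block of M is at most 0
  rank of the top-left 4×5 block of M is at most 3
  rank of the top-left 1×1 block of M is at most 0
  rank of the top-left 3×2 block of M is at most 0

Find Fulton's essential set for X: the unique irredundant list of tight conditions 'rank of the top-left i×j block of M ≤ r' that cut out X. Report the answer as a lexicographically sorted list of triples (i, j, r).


Rank table r_w(6×6) implied by the 14 constraints:

  row 1: 0  0  1  1  1  1
  row 2: 0  0  1  1  2  2
  row 3: 0  0  1  1  2  3
  row 4: 1  1  2  2  3  4
  row 5: 1  1  2  3  4  5
  row 6: 1  2  3  4  5  6

second differences of R give the permutation w = (3, 5, 6, 1, 4, 2).

|D(w)|=9, |Ess(w)|=3:

[(3, 2, 0), (3, 4, 1), (5, 2, 1)]


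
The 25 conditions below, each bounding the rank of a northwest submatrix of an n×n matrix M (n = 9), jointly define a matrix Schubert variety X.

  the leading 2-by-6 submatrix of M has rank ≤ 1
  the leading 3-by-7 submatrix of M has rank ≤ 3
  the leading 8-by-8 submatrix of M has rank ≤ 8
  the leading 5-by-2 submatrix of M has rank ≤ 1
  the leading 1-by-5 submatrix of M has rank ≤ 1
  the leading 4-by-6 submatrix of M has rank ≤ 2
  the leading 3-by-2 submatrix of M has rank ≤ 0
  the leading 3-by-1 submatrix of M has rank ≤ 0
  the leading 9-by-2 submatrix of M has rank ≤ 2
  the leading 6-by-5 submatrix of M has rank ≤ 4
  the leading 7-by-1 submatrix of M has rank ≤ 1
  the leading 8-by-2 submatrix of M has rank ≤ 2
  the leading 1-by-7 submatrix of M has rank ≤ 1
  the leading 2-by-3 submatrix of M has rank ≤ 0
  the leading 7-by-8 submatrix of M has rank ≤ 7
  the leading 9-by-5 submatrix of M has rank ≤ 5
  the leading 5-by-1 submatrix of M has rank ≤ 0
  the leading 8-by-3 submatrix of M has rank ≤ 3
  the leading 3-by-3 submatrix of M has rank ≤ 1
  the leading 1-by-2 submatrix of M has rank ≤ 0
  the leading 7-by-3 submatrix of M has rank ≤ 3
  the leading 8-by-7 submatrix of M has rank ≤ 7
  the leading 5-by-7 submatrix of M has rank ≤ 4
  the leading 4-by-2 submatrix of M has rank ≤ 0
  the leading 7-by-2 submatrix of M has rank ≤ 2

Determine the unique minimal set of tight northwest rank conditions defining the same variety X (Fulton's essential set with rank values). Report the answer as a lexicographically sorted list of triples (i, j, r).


Propagating the 25 rank bounds to every northwest block:

  i=1: 0 | 0 | 0 | 1 | 1 | 1 | 1 | 1 | 1
  i=2: 0 | 0 | 0 | 1 | 1 | 1 | 2 | 2 | 2
  i=3: 0 | 0 | 1 | 2 | 2 | 2 | 3 | 3 | 3
  i=4: 0 | 0 | 1 | 2 | 2 | 2 | 3 | 4 | 4
  i=5: 0 | 1 | 2 | 3 | 3 | 3 | 4 | 5 | 5
  i=6: 1 | 2 | 3 | 4 | 4 | 4 | 5 | 6 | 6
  i=7: 1 | 2 | 3 | 4 | 5 | 5 | 6 | 7 | 7
  i=8: 1 | 2 | 3 | 4 | 5 | 6 | 7 | 8 | 8
  i=9: 1 | 2 | 3 | 4 | 5 | 6 | 7 | 8 | 9

giving w = (4, 7, 3, 8, 2, 1, 5, 6, 9) via Δ²R.

D(w) has 15 cells with 5 SE-corners; essential set:

[(2, 3, 0), (2, 6, 1), (4, 2, 0), (4, 6, 2), (5, 1, 0)]


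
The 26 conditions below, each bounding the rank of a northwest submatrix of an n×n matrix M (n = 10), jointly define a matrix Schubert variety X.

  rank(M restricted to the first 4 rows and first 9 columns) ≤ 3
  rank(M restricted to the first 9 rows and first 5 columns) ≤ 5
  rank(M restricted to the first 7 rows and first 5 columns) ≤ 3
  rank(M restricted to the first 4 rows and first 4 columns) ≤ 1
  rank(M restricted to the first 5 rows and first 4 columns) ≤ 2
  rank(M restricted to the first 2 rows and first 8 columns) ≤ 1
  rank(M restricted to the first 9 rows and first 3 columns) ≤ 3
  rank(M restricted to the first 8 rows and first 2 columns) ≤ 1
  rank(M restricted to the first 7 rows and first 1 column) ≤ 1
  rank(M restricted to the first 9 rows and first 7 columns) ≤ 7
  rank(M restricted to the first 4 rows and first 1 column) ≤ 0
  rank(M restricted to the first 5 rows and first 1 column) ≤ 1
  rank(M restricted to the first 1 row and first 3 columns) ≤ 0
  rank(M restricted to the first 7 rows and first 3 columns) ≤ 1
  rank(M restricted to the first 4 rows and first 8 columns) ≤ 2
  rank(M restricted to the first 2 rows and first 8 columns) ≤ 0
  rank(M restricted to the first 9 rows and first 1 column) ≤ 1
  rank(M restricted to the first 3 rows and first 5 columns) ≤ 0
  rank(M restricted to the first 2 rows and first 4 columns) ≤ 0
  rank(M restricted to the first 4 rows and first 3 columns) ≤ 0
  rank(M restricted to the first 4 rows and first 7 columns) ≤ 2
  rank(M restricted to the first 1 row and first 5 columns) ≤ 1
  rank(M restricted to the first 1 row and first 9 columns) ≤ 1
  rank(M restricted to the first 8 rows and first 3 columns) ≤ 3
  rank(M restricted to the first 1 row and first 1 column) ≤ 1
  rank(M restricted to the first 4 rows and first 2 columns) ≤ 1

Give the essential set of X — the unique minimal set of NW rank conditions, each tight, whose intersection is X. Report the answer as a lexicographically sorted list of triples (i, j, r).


The tightest implied rank at each (i,j), from the 26 conditions:

  0  0  0  0  0  0  0  0  1  1
  0  0  0  0  0  0  0  0  1  2
  0  0  0  0  0  1  1  1  2  3
  0  0  0  1  1  2  2  2  3  4
  1  1  1  2  2  3  3  3  4  5
  1  1  1  2  3  4  4  4  5  6
  1  1  1  2  3  4  5  5  6  7
  1  1  2  3  4  5  6  6  7  8
  1  2  3  4  5  6  7  7  8  9
  1  2  3  4  5  6  7  8  9  10

reading off 1-entries of Δ²R: w = (9, 10, 6, 4, 1, 5, 7, 3, 2, 8).

Fulton essential set (5 of the 29 Rothe cells):

[(2, 8, 0), (3, 5, 0), (4, 3, 0), (7, 3, 1), (8, 2, 1)]


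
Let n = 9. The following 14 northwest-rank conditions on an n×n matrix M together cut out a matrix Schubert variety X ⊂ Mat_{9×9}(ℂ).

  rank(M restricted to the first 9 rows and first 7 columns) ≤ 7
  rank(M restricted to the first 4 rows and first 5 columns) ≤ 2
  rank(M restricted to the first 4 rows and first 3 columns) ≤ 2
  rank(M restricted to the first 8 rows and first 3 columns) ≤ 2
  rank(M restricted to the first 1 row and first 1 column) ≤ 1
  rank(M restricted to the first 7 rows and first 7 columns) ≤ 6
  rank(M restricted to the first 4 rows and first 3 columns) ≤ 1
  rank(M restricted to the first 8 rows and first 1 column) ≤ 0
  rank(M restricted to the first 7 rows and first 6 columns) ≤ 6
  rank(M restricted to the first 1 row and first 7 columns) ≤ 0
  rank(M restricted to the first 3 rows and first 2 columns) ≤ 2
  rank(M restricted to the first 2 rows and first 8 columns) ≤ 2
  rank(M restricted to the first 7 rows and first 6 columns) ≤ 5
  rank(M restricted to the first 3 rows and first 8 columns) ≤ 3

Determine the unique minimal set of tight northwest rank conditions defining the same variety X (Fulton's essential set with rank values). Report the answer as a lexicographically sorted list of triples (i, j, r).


The tightest implied rank at each (i,j), from the 14 conditions:

  0 | 0 | 0 | 0 | 0 | 0 | 0 | 1 | 1
  0 | 1 | 1 | 1 | 1 | 1 | 1 | 2 | 2
  0 | 1 | 1 | 2 | 2 | 2 | 2 | 3 | 3
  0 | 1 | 1 | 2 | 2 | 3 | 3 | 4 | 4
  0 | 1 | 2 | 3 | 3 | 4 | 4 | 5 | 5
  0 | 1 | 2 | 3 | 4 | 5 | 5 | 6 | 6
  0 | 1 | 2 | 3 | 4 | 5 | 6 | 7 | 7
  0 | 1 | 2 | 3 | 4 | 5 | 6 | 7 | 8
  1 | 2 | 3 | 4 | 5 | 6 | 7 | 8 | 9

giving w = (8, 2, 4, 6, 3, 5, 7, 9, 1) via Δ²R.

Rothe diagram D(w) (17 cells), 4 SE-corners (essential conditions):

[(1, 7, 0), (4, 3, 1), (4, 5, 2), (8, 1, 0)]


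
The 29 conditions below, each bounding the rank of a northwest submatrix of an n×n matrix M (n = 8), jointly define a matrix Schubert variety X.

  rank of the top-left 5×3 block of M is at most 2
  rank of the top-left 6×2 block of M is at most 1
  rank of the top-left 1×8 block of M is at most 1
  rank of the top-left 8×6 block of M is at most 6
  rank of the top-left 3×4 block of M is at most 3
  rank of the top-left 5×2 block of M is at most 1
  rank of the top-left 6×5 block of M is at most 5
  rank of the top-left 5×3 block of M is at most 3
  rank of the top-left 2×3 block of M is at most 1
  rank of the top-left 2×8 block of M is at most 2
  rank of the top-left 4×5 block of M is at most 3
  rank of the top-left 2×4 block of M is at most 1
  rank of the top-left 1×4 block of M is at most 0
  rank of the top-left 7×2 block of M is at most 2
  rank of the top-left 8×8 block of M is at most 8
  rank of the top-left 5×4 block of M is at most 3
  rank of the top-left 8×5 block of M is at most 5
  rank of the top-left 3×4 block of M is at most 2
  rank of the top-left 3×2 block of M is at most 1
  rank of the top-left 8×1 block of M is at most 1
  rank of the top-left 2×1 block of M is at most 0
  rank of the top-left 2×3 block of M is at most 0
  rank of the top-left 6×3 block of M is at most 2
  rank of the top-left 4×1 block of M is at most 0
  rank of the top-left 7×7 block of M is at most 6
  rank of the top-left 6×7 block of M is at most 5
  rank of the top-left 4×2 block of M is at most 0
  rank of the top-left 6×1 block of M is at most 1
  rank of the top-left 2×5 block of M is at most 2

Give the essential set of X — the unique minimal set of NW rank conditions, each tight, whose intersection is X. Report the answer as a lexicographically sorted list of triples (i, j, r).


Propagating the 29 rank bounds to every northwest block:

  i=1: 0 | 0 | 0 | 0 | 1 | 1 | 1 | 1
  i=2: 0 | 0 | 0 | 1 | 2 | 2 | 2 | 2
  i=3: 0 | 0 | 1 | 2 | 3 | 3 | 3 | 3
  i=4: 0 | 0 | 1 | 2 | 3 | 4 | 4 | 4
  i=5: 1 | 1 | 2 | 3 | 4 | 5 | 5 | 5
  i=6: 1 | 1 | 2 | 3 | 4 | 5 | 5 | 6
  i=7: 1 | 2 | 3 | 4 | 5 | 6 | 6 | 7
  i=8: 1 | 2 | 3 | 4 | 5 | 6 | 7 | 8

so w = (5, 4, 3, 6, 1, 8, 2, 7).

|D(w)|=13, |Ess(w)|=5:

[(1, 4, 0), (2, 3, 0), (4, 2, 0), (6, 2, 1), (6, 7, 5)]


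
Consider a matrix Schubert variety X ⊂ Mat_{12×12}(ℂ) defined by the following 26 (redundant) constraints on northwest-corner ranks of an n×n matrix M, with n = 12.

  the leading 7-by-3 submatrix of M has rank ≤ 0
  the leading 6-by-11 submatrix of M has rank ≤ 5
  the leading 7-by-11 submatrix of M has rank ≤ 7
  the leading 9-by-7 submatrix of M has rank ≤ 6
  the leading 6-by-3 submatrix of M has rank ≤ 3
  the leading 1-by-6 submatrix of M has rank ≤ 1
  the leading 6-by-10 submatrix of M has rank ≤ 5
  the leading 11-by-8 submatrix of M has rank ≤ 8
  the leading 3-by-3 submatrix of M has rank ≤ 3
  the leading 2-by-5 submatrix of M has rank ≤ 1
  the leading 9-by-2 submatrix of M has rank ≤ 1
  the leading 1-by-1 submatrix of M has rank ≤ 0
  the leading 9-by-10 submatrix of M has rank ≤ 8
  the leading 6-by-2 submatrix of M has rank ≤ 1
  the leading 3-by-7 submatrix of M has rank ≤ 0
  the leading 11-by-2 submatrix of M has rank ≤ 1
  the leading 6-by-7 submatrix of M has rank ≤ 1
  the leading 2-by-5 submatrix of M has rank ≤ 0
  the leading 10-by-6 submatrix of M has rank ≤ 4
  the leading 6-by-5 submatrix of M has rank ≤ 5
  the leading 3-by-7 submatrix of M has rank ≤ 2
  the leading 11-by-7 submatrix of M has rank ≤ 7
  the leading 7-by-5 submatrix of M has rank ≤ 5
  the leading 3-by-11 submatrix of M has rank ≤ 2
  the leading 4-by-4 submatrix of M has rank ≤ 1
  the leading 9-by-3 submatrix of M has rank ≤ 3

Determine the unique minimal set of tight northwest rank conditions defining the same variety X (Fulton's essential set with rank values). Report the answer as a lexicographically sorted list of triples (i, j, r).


Rank table r_w(12×12) implied by the 26 constraints:

  R[1]: 0  0  0  0  0  0  0  1  1  1  1  1
  R[2]: 0  0  0  0  0  0  0  1  2  2  2  2
  R[3]: 0  0  0  0  0  0  0  1  2  2  2  3
  R[4]: 0  0  0  1  1  1  1  2  3  3  3  4
  R[5]: 0  0  0  1  1  1  1  2  3  4  4  5
  R[6]: 0  0  0  1  1  1  1  2  3  4  5  6
  R[7]: 0  0  0  1  2  2  2  3  4  5  6  7
  R[8]: 1  1  1  2  3  3  3  4  5  6  7  8
  R[9]: 1  1  2  3  4  4  4  5  6  7  8  9
  R[10]: 1  1  2  3  4  4  5  6  7  8  9  10
  R[11]: 1  1  2  3  4  5  6  7  8  9  10  11
  R[12]: 1  2  3  4  5  6  7  8  9  10  11  12

so w = (8, 9, 12, 4, 10, 11, 5, 1, 3, 7, 6, 2).

|D(w)|=45, |Ess(w)|=6:

[(3, 7, 0), (3, 11, 2), (6, 7, 1), (7, 3, 0), (10, 6, 4), (11, 2, 1)]


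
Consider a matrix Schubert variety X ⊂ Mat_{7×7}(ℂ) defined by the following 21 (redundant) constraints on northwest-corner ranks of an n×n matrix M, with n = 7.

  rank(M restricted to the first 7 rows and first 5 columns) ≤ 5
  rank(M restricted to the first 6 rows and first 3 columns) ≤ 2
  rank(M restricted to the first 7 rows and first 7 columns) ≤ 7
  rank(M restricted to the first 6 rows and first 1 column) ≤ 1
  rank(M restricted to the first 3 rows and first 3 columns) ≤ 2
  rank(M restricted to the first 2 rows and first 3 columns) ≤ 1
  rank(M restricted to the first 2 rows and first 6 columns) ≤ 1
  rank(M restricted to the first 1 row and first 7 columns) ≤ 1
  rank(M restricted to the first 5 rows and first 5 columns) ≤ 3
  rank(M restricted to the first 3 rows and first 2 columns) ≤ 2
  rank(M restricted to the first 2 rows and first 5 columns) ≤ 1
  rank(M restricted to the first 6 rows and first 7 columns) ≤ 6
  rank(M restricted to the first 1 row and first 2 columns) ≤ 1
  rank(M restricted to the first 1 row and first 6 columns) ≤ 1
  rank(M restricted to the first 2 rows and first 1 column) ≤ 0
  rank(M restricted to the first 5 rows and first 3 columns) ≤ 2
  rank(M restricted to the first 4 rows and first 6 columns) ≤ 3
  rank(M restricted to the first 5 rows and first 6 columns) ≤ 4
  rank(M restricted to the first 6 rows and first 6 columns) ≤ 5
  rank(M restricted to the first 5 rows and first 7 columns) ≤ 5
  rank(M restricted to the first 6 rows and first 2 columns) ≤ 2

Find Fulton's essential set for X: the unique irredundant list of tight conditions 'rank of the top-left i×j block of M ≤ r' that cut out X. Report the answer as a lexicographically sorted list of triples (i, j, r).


Rank table r_w(7×7) implied by the 21 constraints:

  0, 1, 1, 1, 1, 1, 1
  0, 1, 1, 1, 1, 1, 2
  1, 2, 2, 2, 2, 2, 3
  1, 2, 2, 3, 3, 3, 4
  1, 2, 2, 3, 3, 4, 5
  1, 2, 2, 3, 4, 5, 6
  1, 2, 3, 4, 5, 6, 7

reading off 1-entries of Δ²R: w = (2, 7, 1, 4, 6, 5, 3).

D(w) has 10 cells with 4 SE-corners; essential set:

[(2, 1, 0), (2, 6, 1), (5, 5, 3), (6, 3, 2)]


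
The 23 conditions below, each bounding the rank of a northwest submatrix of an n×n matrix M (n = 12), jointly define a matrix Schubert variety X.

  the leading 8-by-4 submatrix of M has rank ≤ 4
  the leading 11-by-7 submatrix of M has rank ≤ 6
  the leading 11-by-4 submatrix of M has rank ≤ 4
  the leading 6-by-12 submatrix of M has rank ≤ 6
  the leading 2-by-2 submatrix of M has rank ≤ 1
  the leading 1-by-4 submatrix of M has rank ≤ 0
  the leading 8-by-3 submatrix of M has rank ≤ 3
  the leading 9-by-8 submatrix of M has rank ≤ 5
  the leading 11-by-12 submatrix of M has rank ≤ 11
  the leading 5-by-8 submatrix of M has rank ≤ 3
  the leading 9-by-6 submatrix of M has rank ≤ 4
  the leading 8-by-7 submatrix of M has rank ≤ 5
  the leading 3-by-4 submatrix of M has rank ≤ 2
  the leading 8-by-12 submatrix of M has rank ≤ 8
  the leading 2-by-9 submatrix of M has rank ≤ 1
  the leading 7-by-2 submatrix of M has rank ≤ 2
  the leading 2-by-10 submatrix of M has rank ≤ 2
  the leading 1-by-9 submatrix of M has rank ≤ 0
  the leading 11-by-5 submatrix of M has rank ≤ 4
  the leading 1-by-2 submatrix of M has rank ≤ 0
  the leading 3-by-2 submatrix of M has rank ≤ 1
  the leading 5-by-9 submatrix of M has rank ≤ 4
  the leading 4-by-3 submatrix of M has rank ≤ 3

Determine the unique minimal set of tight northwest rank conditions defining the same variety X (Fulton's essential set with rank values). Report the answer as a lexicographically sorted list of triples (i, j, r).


Recovering R(i,j) via the rank-extension bound from the 23 conditions:

  R[1]: 0  0  0  0  0  0  0  0  0  1  1  1
  R[2]: 1  1  1  1  1  1  1  1  1  2  2  2
  R[3]: 1  1  2  2  2  2  2  2  2  3  3  3
  R[4]: 1  2  3  3  3  3  3  3  3  4  4  4
  R[5]: 1  2  3  3  3  3  3  3  4  5  5  5
  R[6]: 1  2  3  4  4  4  4  4  5  6  6  6
  R[7]: 1  2  3  4  4  4  5  5  6  7  7  7
  R[8]: 1  2  3  4  4  4  5  5  6  7  8  8
  R[9]: 1  2  3  4  4  4  5  5  6  7  8  9
  R[10]: 1  2  3  4  4  5  6  6  7  8  9  10
  R[11]: 1  2  3  4  4  5  6  7  8  9  10  11
  R[12]: 1  2  3  4  5  6  7  8  9  10  11  12

the unique w with this rank table is (10, 1, 3, 2, 9, 4, 7, 11, 12, 6, 8, 5).

Rothe diagram D(w) (25 cells), 6 SE-corners (essential conditions):

[(1, 9, 0), (3, 2, 1), (5, 8, 3), (9, 6, 4), (9, 8, 5), (11, 5, 4)]
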